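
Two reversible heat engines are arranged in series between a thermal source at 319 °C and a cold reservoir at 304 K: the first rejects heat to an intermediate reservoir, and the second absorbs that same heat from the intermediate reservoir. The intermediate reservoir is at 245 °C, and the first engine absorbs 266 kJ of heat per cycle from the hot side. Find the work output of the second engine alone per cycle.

W₂ ≈ 96.2 kJ

T_H = 319 °C → 319 + 273.15 = 592.15 K.
T_m = 245 °C → 245 + 273.15 = 518.15 K.
Heat entering the second stage: Q_m = Q_H·(T_m/T_H) = 266 × 518.15/592.15 = 233 kJ.
Second-stage efficiency η₂ = 1 − T_C/T_m = 1 − 304.00/518.15 = 0.4133, so W₂ = η₂·Q_m = 96.2 kJ.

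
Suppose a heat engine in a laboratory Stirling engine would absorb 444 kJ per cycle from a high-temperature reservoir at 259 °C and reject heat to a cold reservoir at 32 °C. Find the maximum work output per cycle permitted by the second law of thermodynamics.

W_max ≈ 189.4 kJ

T_H = 259 °C → 259 + 273.15 = 532.15 K.
T_C = 32 °C → 32 + 273.15 = 305.15 K.
The second-law ceiling is the Carnot efficiency, η_max = 1 − T_C/T_H = 1 − 305.15/532.15 = 0.4266.
W_max = η_max · Q_H = 0.4266 × 444 = 189.4 kJ.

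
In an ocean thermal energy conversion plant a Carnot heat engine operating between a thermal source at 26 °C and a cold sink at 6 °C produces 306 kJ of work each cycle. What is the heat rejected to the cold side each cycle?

T_H = 26 °C → 26 + 273.15 = 299.15 K.
T_C = 6 °C → 6 + 273.15 = 279.15 K.
For a reversible engine, η = 1 − T_C/T_H = 1 − 279.15/299.15 = 0.0669.
Since Q_C/Q_H = T_C/T_H and Q_H = W/η, Q_C = W·T_C/(T_H − T_C) = 306 × 279.15/20.00 = 4271 kJ.

Q_C ≈ 4271 kJ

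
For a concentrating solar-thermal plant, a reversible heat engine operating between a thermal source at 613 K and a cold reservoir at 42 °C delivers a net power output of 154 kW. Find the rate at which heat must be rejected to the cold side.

T_C = 42 °C → 42 + 273.15 = 315.15 K.
For a reversible engine, η = 1 − T_C/T_H = 1 − 315.15/613.00 = 0.4859.
Since Q_C/Q_H = T_C/T_H and Q_H = W/η, Q_C = W·T_C/(T_H − T_C) = 154 × 315.15/297.85 = 163 kW.

Q̇_C ≈ 163 kW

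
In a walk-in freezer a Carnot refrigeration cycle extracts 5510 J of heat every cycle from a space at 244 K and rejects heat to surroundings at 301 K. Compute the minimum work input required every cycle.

W_in ≈ 1290 J

The reversible coefficient of performance is COP_R = T_C/(T_H − T_C) = 244.00/57.00 = 4.2807.
W = Q_C/COP_R = 5510/4.2807 = 1290 J.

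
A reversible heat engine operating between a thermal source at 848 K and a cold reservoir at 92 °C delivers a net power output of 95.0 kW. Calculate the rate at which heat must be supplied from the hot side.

T_C = 92 °C → 92 + 273.15 = 365.15 K.
Since the cycle is reversible, η = 1 − T_C/T_H = 1 − 365.15/848.00 = 0.5694.
Q_H = W/η = 95.0/0.5694 = 167 kW.

Q̇_H ≈ 167 kW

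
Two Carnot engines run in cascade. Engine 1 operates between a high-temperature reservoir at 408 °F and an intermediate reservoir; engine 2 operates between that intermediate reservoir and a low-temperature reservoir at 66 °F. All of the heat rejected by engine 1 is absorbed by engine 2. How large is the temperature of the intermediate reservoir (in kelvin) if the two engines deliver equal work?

T_H = 408 °F → (408 − 32) × 5/9 = 208.89 °C = 482.04 K.
T_C = 66 °F → (66 − 32) × 5/9 = 18.89 °C = 292.04 K.
For reversible stages Q_m = Q_H·(T_m/T_H). Setting W₁ = Q_H(1 − T_m/T_H) equal to W₂ = Q_m(1 − T_C/T_m) = Q_H·(T_m − T_C)/T_H gives T_H − T_m = T_m − T_C, so T_m = (T_H + T_C)/2 = (482.04 + 292.04)/2 = 387.0 K.

T_m ≈ 387.0 K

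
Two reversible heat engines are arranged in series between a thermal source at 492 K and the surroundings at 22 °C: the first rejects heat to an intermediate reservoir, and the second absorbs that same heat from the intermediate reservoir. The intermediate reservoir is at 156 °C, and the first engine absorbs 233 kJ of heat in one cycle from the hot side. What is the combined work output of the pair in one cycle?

W_total ≈ 93.2 kJ

T_C = 22 °C → 22 + 273.15 = 295.15 K.
Two reversible stages in series are equivalent to a single Carnot engine between T_H and T_C, so η_total = 1 − T_C/T_H = 1 − 295.15/492.00 = 0.4001.
W_total = η_total · Q_H = 0.4001 × 233 = 93.2 kJ.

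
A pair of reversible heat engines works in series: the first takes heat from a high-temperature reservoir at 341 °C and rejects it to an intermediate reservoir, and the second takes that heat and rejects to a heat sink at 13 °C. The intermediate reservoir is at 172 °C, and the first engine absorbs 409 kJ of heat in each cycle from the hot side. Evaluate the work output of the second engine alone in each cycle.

W₂ ≈ 105.9 kJ

T_H = 341 °C → 341 + 273.15 = 614.15 K.
T_C = 13 °C → 13 + 273.15 = 286.15 K.
T_m = 172 °C → 172 + 273.15 = 445.15 K.
Heat entering the second stage: Q_m = Q_H·(T_m/T_H) = 409 × 445.15/614.15 = 296.5 kJ.
Second-stage efficiency η₂ = 1 − T_C/T_m = 1 − 286.15/445.15 = 0.3572, so W₂ = η₂·Q_m = 105.9 kJ.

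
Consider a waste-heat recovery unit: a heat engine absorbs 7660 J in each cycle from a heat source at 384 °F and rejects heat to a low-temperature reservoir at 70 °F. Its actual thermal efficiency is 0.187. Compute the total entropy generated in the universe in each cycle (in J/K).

ΔS_univ ≈ 4.82 J/K

T_H = 384 °F → (384 − 32) × 5/9 = 195.56 °C = 468.71 K.
T_C = 70 °F → (70 − 32) × 5/9 = 21.11 °C = 294.26 K.
W = η·Q_H = 0.187 × 7660 = 1432 J, so Q_C = Q_H − W = 6228 J.
Reservoir entropy changes: ΔS_H = −Q_H/T_H = −7660/468.71 = -16.34 J/K and ΔS_C = +Q_C/T_C = 6228/294.26 = 21.16 J/K.
ΔS_univ = −Q_H/T_H + Q_C/T_C = 4.82 J/K (> 0, since η = 0.187 < η_Carnot = 0.372).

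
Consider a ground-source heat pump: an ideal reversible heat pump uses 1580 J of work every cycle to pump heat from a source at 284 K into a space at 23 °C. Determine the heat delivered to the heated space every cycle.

T_H = 23 °C → 23 + 273.15 = 296.15 K.
COP_HP = T_H/(T_H − T_C) = 296.15/12.15 = 24.3745.
Q_H = COP_HP · W = 24.3745 × 1580 = 38500 J.

Q_H ≈ 38500 J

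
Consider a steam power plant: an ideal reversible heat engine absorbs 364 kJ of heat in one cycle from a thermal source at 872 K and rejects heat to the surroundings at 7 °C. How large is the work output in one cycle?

W ≈ 247 kJ

T_C = 7 °C → 7 + 273.15 = 280.15 K.
Since the cycle is reversible, η = 1 − T_C/T_H = 1 − 280.15/872.00 = 0.6787.
W = η·Q_H = 0.6787 × 364 = 247 kJ.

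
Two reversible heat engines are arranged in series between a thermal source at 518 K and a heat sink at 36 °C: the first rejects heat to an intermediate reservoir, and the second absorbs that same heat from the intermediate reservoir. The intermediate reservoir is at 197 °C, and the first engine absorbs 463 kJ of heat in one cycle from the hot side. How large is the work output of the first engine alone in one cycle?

W₁ ≈ 42.8 kJ

T_C = 36 °C → 36 + 273.15 = 309.15 K.
T_m = 197 °C → 197 + 273.15 = 470.15 K.
First-stage efficiency η₁ = 1 − T_m/T_H = 1 − 470.15/518.00 = 0.0924.
W₁ = η₁·Q_H = 0.0924 × 463 = 42.8 kJ.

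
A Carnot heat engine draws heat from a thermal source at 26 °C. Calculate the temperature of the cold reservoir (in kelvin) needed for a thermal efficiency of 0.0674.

T_H = 26 °C → 26 + 273.15 = 299.15 K.
From η = 1 − T_C/T_H, T_C = T_H·(1 − η) = 299.15 × (1 − 0.0674) = 279 K.

T_C ≈ 279 K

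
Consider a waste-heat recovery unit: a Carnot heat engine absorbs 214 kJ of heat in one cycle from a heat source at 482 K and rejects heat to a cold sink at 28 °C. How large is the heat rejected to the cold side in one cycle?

Q_C ≈ 134 kJ

T_C = 28 °C → 28 + 273.15 = 301.15 K.
Since the cycle is reversible, η = 1 − T_C/T_H = 1 − 301.15/482.00 = 0.3752.
For a reversible cycle Q_C/Q_H = T_C/T_H, so Q_C = 214 × 301.15/482.00 = 134 kJ.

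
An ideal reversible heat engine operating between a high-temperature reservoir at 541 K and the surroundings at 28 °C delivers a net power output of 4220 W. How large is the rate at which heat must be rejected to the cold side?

Q̇_C ≈ 5299 W

T_C = 28 °C → 28 + 273.15 = 301.15 K.
η_rev = 1 − T_C/T_H = 1 − 301.15/541.00 = 0.4433.
Since Q_C/Q_H = T_C/T_H and Q_H = W/η, Q_C = W·T_C/(T_H − T_C) = 4220 × 301.15/239.85 = 5299 W.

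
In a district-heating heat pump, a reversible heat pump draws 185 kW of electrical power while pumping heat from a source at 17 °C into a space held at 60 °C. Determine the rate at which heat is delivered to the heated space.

Q̇_H ≈ 1430 kW

T_H = 60 °C → 60 + 273.15 = 333.15 K.
T_C = 17 °C → 17 + 273.15 = 290.15 K.
For a reversible heat pump, COP_HP = T_H/(T_H − T_C) = 333.15/43.00 = 7.7477.
Q_H = COP_HP · W = 7.7477 × 185 = 1430 kW.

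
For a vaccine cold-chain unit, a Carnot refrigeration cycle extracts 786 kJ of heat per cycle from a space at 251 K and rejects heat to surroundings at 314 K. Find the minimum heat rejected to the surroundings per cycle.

Q_H ≈ 983 kJ

For a reversible cycle Q_H/Q_C = T_H/T_C, so Q_H = Q_C·T_H/T_C = 786 × 314.00/251.00 = 983 kJ.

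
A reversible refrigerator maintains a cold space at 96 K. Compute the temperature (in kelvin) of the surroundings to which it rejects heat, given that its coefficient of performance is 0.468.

T_H ≈ 301.1 K

COP_R = T_C/(T_H − T_C) ⇒ T_H = T_C·(1 + 1/COP_R) = 96.00 × (1 + 1/0.468) = 301.1 K.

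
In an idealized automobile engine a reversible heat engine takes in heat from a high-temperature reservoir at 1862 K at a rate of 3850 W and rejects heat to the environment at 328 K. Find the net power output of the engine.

Ẇ ≈ 3172 W

The Carnot efficiency is η = 1 − T_C/T_H = 1 − 328.00/1862.00 = 0.8238.
W = η·Q_H = 0.8238 × 3850 = 3172 W.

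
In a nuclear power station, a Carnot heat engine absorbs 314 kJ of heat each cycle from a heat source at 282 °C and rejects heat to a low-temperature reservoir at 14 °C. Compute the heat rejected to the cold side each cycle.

Q_C ≈ 162 kJ

T_H = 282 °C → 282 + 273.15 = 555.15 K.
T_C = 14 °C → 14 + 273.15 = 287.15 K.
η_rev = 1 − T_C/T_H = 1 − 287.15/555.15 = 0.4828.
For a reversible cycle Q_C/Q_H = T_C/T_H, so Q_C = 314 × 287.15/555.15 = 162 kJ.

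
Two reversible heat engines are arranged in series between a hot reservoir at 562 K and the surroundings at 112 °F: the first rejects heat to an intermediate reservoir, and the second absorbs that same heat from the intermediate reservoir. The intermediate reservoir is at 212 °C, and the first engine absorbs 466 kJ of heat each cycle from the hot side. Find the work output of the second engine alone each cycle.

T_C = 112 °F → (112 − 32) × 5/9 = 44.44 °C = 317.59 K.
T_m = 212 °C → 212 + 273.15 = 485.15 K.
Heat entering the second stage: Q_m = Q_H·(T_m/T_H) = 466 × 485.15/562.00 = 402 kJ.
Second-stage efficiency η₂ = 1 − T_C/T_m = 1 − 317.59/485.15 = 0.3454, so W₂ = η₂·Q_m = 139 kJ.

W₂ ≈ 139 kJ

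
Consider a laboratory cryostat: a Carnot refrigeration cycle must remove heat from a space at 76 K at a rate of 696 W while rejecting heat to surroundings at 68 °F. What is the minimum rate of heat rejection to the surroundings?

Q̇_H ≈ 2680 W

T_H = 68 °F → (68 − 32) × 5/9 = 20.00 °C = 293.15 K.
For a reversible cycle Q_H/Q_C = T_H/T_C, so Q_H = Q_C·T_H/T_C = 696 × 293.15/76.00 = 2680 W.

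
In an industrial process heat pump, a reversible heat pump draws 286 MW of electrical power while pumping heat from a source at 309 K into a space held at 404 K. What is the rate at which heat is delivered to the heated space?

For a reversible heat pump, COP_HP = T_H/(T_H − T_C) = 404.00/95.00 = 4.2526.
Q_H = COP_HP · W = 4.2526 × 286 = 1220 MW.

Q̇_H ≈ 1220 MW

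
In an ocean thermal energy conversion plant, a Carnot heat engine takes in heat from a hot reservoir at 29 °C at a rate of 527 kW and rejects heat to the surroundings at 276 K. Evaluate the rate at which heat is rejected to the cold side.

T_H = 29 °C → 29 + 273.15 = 302.15 K.
Carnot efficiency: η = 1 − T_C/T_H = 1 − 276.00/302.15 = 0.0865.
For a reversible cycle Q_C/Q_H = T_C/T_H, so Q_C = 527 × 276.00/302.15 = 481.4 kW.

Q̇_C ≈ 481.4 kW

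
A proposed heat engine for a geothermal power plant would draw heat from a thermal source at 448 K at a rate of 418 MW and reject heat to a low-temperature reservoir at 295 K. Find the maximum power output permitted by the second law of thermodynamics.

Ẇ_max ≈ 143 MW

The upper bound on efficiency is η_max = 1 − T_C/T_H = 1 − 295.00/448.00 = 0.3415.
W_max = η_max · Q_H = 0.3415 × 418 = 143 MW.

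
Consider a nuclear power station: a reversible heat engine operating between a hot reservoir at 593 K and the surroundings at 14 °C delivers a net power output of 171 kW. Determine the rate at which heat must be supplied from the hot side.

T_C = 14 °C → 14 + 273.15 = 287.15 K.
Since the cycle is reversible, η = 1 − T_C/T_H = 1 − 287.15/593.00 = 0.5158.
Q_H = W/η = 171/0.5158 = 332 kW.

Q̇_H ≈ 332 kW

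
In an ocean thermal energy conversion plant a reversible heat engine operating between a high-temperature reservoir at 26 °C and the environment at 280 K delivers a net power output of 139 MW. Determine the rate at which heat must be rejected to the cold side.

T_H = 26 °C → 26 + 273.15 = 299.15 K.
The Carnot efficiency is η = 1 − T_C/T_H = 1 − 280.00/299.15 = 0.0640.
Since Q_C/Q_H = T_C/T_H and Q_H = W/η, Q_C = W·T_C/(T_H − T_C) = 139 × 280.00/19.15 = 2030 MW.

Q̇_C ≈ 2030 MW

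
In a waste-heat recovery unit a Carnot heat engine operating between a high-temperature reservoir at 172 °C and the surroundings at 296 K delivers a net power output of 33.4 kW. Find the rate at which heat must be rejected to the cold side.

Q̇_C ≈ 66.3 kW

T_H = 172 °C → 172 + 273.15 = 445.15 K.
Since the cycle is reversible, η = 1 − T_C/T_H = 1 − 296.00/445.15 = 0.3351.
Since Q_C/Q_H = T_C/T_H and Q_H = W/η, Q_C = W·T_C/(T_H − T_C) = 33.4 × 296.00/149.15 = 66.3 kW.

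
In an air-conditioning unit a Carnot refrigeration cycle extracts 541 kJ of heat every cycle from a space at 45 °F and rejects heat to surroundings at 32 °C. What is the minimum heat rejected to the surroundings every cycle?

T_H = 32 °C → 32 + 273.15 = 305.15 K.
T_C = 45 °F → (45 − 32) × 5/9 = 7.22 °C = 280.37 K.
For a reversible cycle Q_H/Q_C = T_H/T_C, so Q_H = Q_C·T_H/T_C = 541 × 305.15/280.37 = 589 kJ.

Q_H ≈ 589 kJ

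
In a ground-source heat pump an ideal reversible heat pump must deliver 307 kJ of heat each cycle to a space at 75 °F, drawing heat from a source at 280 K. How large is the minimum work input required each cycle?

T_H = 75 °F → (75 − 32) × 5/9 = 23.89 °C = 297.04 K.
For a reversible heat pump, COP_HP = T_H/(T_H − T_C) = 297.04/17.04 = 17.4330.
W = Q_H/COP_HP = 307/17.4330 = 17.61 kJ.

W_in ≈ 17.61 kJ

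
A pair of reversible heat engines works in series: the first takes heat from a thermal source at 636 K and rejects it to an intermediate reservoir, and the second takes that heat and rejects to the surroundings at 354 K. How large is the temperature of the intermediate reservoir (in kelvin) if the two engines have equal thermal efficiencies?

T_m ≈ 474.5 K

Equal efficiencies require 1 − T_m/T_H = 1 − T_C/T_m, i.e. T_m/T_H = T_C/T_m, so T_m = √(T_H·T_C) = √(636.00 × 354.00) = 474.5 K.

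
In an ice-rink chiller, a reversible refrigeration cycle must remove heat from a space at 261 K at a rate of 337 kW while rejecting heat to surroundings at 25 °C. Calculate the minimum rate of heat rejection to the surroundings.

T_H = 25 °C → 25 + 273.15 = 298.15 K.
For a reversible cycle Q_H/Q_C = T_H/T_C, so Q_H = Q_C·T_H/T_C = 337 × 298.15/261.00 = 385 kW.

Q̇_H ≈ 385 kW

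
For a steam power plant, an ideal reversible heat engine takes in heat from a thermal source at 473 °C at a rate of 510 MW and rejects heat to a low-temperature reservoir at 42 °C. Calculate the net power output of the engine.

T_H = 473 °C → 473 + 273.15 = 746.15 K.
T_C = 42 °C → 42 + 273.15 = 315.15 K.
Since the cycle is reversible, η = 1 − T_C/T_H = 1 − 315.15/746.15 = 0.5776.
W = η·Q_H = 0.5776 × 510 = 295 MW.

Ẇ ≈ 295 MW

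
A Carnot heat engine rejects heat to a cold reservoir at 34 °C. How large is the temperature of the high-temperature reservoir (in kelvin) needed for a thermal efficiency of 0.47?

T_C = 34 °C → 34 + 273.15 = 307.15 K.
From η = 1 − T_C/T_H, solving for T_H gives T_H = T_C/(1 − η) = 307.15/(1 − 0.47) = 579.5 K.

T_H ≈ 579.5 K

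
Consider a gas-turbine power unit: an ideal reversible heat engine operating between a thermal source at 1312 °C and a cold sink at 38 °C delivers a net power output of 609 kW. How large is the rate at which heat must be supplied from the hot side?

T_H = 1312 °C → 1312 + 273.15 = 1585.15 K.
T_C = 38 °C → 38 + 273.15 = 311.15 K.
Carnot efficiency: η = 1 − T_C/T_H = 1 − 311.15/1585.15 = 0.8037.
Q_H = W/η = 609/0.8037 = 758 kW.

Q̇_H ≈ 758 kW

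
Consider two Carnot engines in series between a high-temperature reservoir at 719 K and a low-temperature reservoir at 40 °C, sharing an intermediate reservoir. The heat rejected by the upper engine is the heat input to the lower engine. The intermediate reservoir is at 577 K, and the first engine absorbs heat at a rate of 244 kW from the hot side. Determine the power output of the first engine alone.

Ẇ₁ ≈ 48.2 kW

T_C = 40 °C → 40 + 273.15 = 313.15 K.
First-stage efficiency η₁ = 1 − T_m/T_H = 1 − 577.00/719.00 = 0.1975.
W₁ = η₁·Q_H = 0.1975 × 244 = 48.2 kW.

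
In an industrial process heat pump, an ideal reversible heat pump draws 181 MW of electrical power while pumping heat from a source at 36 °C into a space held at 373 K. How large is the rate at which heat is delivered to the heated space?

Q̇_H ≈ 1057 MW

T_C = 36 °C → 36 + 273.15 = 309.15 K.
The Carnot heat-pump COP is COP_HP = T_H/(T_H − T_C) = 373.00/63.85 = 5.8418.
Q_H = COP_HP · W = 5.8418 × 181 = 1057 MW.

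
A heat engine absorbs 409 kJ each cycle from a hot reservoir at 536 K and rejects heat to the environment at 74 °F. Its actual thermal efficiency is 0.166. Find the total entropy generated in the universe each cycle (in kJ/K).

T_C = 74 °F → (74 − 32) × 5/9 = 23.33 °C = 296.48 K.
W = η·Q_H = 0.166 × 409 = 67.89 kJ, so Q_C = Q_H − W = 341.1 kJ.
The hot reservoir loses entropy Q_H/T_H = 409/536.00 = 0.7631 kJ/K; the cold reservoir gains Q_C/T_C = 341.1/296.48 = 1.151 kJ/K.
ΔS_univ = −Q_H/T_H + Q_C/T_C = 0.387 kJ/K (> 0, since η = 0.166 < η_Carnot = 0.447).

ΔS_univ ≈ 0.387 kJ/K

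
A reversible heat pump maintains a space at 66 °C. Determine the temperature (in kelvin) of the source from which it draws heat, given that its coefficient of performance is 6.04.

T_C ≈ 283.0 K

T_H = 66 °C → 66 + 273.15 = 339.15 K.
COP_HP = T_H/(T_H − T_C) ⇒ T_C = T_H·(COP_HP − 1)/COP_HP = 339.15 × (6.04 − 1)/6.04 = 283.0 K.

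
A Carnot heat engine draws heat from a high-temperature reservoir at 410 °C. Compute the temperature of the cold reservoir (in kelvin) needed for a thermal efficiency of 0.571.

T_H = 410 °C → 410 + 273.15 = 683.15 K.
From η = 1 − T_C/T_H, T_C = T_H·(1 − η) = 683.15 × (1 − 0.571) = 293 K.

T_C ≈ 293 K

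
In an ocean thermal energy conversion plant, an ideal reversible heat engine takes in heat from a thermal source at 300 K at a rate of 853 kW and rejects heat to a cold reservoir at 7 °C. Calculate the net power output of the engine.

T_C = 7 °C → 7 + 273.15 = 280.15 K.
The Carnot efficiency is η = 1 − T_C/T_H = 1 − 280.15/300.00 = 0.0662.
W = η·Q_H = 0.0662 × 853 = 56.44 kW.

Ẇ ≈ 56.44 kW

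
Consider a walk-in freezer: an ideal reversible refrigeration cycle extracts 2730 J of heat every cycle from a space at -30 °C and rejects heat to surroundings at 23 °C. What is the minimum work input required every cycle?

T_H = 23 °C → 23 + 273.15 = 296.15 K.
T_C = -30 °C → -30 + 273.15 = 243.15 K.
Carnot COP: COP_R = T_C/(T_H − T_C) = 243.15/53.00 = 4.5877.
W = Q_C/COP_R = 2730/4.5877 = 595 J.

W_in ≈ 595 J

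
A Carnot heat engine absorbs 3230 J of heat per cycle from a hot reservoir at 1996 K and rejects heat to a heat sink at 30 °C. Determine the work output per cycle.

W ≈ 2740 J

T_C = 30 °C → 30 + 273.15 = 303.15 K.
Since the cycle is reversible, η = 1 − T_C/T_H = 1 − 303.15/1996.00 = 0.8481.
W = η·Q_H = 0.8481 × 3230 = 2740 J.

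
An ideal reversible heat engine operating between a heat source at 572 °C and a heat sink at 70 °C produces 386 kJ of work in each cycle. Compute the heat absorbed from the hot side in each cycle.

T_H = 572 °C → 572 + 273.15 = 845.15 K.
T_C = 70 °C → 70 + 273.15 = 343.15 K.
η_rev = 1 − T_C/T_H = 1 − 343.15/845.15 = 0.5940.
Q_H = W/η = 386/0.5940 = 650 kJ.

Q_H ≈ 650 kJ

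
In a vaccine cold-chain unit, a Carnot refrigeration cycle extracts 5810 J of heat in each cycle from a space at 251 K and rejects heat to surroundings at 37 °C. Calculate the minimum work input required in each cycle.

W_in ≈ 1370 J

T_H = 37 °C → 37 + 273.15 = 310.15 K.
Carnot COP: COP_R = T_C/(T_H − T_C) = 251.00/59.15 = 4.2434.
W = Q_C/COP_R = 5810/4.2434 = 1370 J.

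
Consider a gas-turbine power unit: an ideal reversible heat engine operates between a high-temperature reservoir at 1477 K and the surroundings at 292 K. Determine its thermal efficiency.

η ≈ 0.802

Carnot efficiency: η = 1 − T_C/T_H = 1 − 292.00/1477.00 = 0.802.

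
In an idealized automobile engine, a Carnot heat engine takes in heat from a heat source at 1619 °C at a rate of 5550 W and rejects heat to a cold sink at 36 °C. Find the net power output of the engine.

Ẇ ≈ 4640 W

T_H = 1619 °C → 1619 + 273.15 = 1892.15 K.
T_C = 36 °C → 36 + 273.15 = 309.15 K.
η_rev = 1 − T_C/T_H = 1 − 309.15/1892.15 = 0.8366.
W = η·Q_H = 0.8366 × 5550 = 4640 W.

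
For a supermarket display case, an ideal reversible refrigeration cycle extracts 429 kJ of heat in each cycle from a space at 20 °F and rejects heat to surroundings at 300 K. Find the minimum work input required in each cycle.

T_C = 20 °F → (20 − 32) × 5/9 = -6.67 °C = 266.48 K.
For a reversible refrigerator, COP_R = T_C/(T_H − T_C) = 266.48/33.52 = 7.9508.
W = Q_C/COP_R = 429/7.9508 = 53.96 kJ.

W_in ≈ 53.96 kJ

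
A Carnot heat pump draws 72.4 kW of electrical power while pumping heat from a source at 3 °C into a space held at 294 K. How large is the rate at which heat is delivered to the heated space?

T_C = 3 °C → 3 + 273.15 = 276.15 K.
COP_HP = T_H/(T_H − T_C) = 294.00/17.85 = 16.4706.
Q_H = COP_HP · W = 16.4706 × 72.4 = 1192 kW.

Q̇_H ≈ 1192 kW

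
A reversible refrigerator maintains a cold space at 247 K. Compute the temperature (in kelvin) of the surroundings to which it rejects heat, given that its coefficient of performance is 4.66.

T_H ≈ 300 K

COP_R = T_C/(T_H − T_C) ⇒ T_H = T_C·(1 + 1/COP_R) = 247.00 × (1 + 1/4.66) = 300 K.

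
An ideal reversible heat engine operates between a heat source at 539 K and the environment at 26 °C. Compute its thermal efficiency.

η ≈ 0.445

T_C = 26 °C → 26 + 273.15 = 299.15 K.
η_rev = 1 − T_C/T_H = 1 − 299.15/539.00 = 0.445.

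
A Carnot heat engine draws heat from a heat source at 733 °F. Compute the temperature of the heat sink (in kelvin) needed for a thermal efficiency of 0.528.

T_C ≈ 312.7 K

T_H = 733 °F → (733 − 32) × 5/9 = 389.44 °C = 662.59 K.
From η = 1 − T_C/T_H, T_C = T_H·(1 − η) = 662.59 × (1 − 0.528) = 312.7 K.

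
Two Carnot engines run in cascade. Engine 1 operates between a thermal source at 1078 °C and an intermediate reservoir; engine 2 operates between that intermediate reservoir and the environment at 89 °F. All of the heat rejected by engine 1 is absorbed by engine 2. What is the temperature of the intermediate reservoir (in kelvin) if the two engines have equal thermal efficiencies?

T_m ≈ 642 K

T_H = 1078 °C → 1078 + 273.15 = 1351.15 K.
T_C = 89 °F → (89 − 32) × 5/9 = 31.67 °C = 304.82 K.
Equal efficiencies require 1 − T_m/T_H = 1 − T_C/T_m, i.e. T_m/T_H = T_C/T_m, so T_m = √(T_H·T_C) = √(1351.15 × 304.82) = 642 K.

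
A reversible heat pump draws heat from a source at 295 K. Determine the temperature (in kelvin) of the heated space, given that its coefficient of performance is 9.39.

COP_HP = T_H/(T_H − T_C) ⇒ T_H = T_C·COP_HP/(COP_HP − 1) = 295.00 × 9.39/(9.39 − 1) = 330 K.

T_H ≈ 330 K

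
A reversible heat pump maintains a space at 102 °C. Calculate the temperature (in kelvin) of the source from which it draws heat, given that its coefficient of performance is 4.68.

T_H = 102 °C → 102 + 273.15 = 375.15 K.
COP_HP = T_H/(T_H − T_C) ⇒ T_C = T_H·(COP_HP − 1)/COP_HP = 375.15 × (4.68 − 1)/4.68 = 295 K.

T_C ≈ 295 K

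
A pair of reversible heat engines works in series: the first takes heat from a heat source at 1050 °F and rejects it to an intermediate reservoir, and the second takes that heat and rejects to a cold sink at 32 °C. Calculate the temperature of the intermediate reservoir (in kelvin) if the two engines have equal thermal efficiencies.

T_H = 1050 °F → (1050 − 32) × 5/9 = 565.56 °C = 838.71 K.
T_C = 32 °C → 32 + 273.15 = 305.15 K.
Equal efficiencies require 1 − T_m/T_H = 1 − T_C/T_m, i.e. T_m/T_H = T_C/T_m, so T_m = √(T_H·T_C) = √(838.71 × 305.15) = 506 K.

T_m ≈ 506 K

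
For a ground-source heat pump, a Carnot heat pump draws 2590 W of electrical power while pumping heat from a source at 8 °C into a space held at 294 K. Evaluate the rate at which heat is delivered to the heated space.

Q̇_H ≈ 59300 W

T_C = 8 °C → 8 + 273.15 = 281.15 K.
For a reversible heat pump, COP_HP = T_H/(T_H − T_C) = 294.00/12.85 = 22.8794.
Q_H = COP_HP · W = 22.8794 × 2590 = 59300 W.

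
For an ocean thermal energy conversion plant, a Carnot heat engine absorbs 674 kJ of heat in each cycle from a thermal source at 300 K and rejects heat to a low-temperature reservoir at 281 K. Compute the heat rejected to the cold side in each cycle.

Q_C ≈ 631 kJ

Since the cycle is reversible, η = 1 − T_C/T_H = 1 − 281.00/300.00 = 0.0633.
For a reversible cycle Q_C/Q_H = T_C/T_H, so Q_C = 674 × 281.00/300.00 = 631 kJ.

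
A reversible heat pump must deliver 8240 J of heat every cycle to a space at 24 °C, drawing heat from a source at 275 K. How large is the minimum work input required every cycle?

T_H = 24 °C → 24 + 273.15 = 297.15 K.
Reversible heating COP: COP_HP = T_H/(T_H − T_C) = 297.15/22.15 = 13.4153.
W = Q_H/COP_HP = 8240/13.4153 = 614 J.

W_in ≈ 614 J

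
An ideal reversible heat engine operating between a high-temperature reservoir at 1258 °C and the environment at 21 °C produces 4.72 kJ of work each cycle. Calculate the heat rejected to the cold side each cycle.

T_H = 1258 °C → 1258 + 273.15 = 1531.15 K.
T_C = 21 °C → 21 + 273.15 = 294.15 K.
η_rev = 1 − T_C/T_H = 1 − 294.15/1531.15 = 0.8079.
Since Q_C/Q_H = T_C/T_H and Q_H = W/η, Q_C = W·T_C/(T_H − T_C) = 4.72 × 294.15/1237.00 = 1.12 kJ.

Q_C ≈ 1.12 kJ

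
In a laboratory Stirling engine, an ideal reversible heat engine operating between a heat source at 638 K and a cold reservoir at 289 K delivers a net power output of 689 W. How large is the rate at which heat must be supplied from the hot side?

Q̇_H ≈ 1260 W

For a reversible engine, η = 1 − T_C/T_H = 1 − 289.00/638.00 = 0.5470.
Q_H = W/η = 689/0.5470 = 1260 W.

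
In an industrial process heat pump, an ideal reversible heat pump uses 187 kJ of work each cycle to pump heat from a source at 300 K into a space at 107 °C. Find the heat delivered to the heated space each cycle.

Q_H ≈ 887 kJ

T_H = 107 °C → 107 + 273.15 = 380.15 K.
The Carnot heat-pump COP is COP_HP = T_H/(T_H − T_C) = 380.15/80.15 = 4.7430.
Q_H = COP_HP · W = 4.7430 × 187 = 887 kJ.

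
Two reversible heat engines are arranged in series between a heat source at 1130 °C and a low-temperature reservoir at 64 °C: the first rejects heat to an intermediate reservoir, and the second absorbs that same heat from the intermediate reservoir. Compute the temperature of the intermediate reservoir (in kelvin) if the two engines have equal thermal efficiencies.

T_H = 1130 °C → 1130 + 273.15 = 1403.15 K.
T_C = 64 °C → 64 + 273.15 = 337.15 K.
Equal efficiencies require 1 − T_m/T_H = 1 − T_C/T_m, i.e. T_m/T_H = T_C/T_m, so T_m = √(T_H·T_C) = √(1403.15 × 337.15) = 688 K.

T_m ≈ 688 K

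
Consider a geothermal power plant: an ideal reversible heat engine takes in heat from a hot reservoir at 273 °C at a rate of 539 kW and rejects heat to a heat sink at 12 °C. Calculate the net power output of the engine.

Ẇ ≈ 258 kW

T_H = 273 °C → 273 + 273.15 = 546.15 K.
T_C = 12 °C → 12 + 273.15 = 285.15 K.
The Carnot efficiency is η = 1 − T_C/T_H = 1 − 285.15/546.15 = 0.4779.
W = η·Q_H = 0.4779 × 539 = 258 kW.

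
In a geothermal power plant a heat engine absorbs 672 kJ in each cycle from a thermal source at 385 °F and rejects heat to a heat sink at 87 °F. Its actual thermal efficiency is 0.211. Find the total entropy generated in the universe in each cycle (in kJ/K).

T_H = 385 °F → (385 − 32) × 5/9 = 196.11 °C = 469.26 K.
T_C = 87 °F → (87 − 32) × 5/9 = 30.56 °C = 303.71 K.
W = η·Q_H = 0.211 × 672 = 141.8 kJ, so Q_C = Q_H − W = 530.2 kJ.
The hot reservoir loses entropy Q_H/T_H = 672/469.26 = 1.432 kJ/K; the cold reservoir gains Q_C/T_C = 530.2/303.71 = 1.746 kJ/K.
ΔS_univ = −Q_H/T_H + Q_C/T_C = 0.314 kJ/K (> 0, since η = 0.211 < η_Carnot = 0.353).

ΔS_univ ≈ 0.314 kJ/K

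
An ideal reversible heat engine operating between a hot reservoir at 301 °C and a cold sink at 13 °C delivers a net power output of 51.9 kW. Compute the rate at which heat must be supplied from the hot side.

T_H = 301 °C → 301 + 273.15 = 574.15 K.
T_C = 13 °C → 13 + 273.15 = 286.15 K.
The Carnot efficiency is η = 1 − T_C/T_H = 1 − 286.15/574.15 = 0.5016.
Q_H = W/η = 51.9/0.5016 = 103 kW.

Q̇_H ≈ 103 kW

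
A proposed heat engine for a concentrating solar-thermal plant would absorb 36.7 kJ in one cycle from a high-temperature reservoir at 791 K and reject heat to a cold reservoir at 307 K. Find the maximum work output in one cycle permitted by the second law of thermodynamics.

The second-law ceiling is the Carnot efficiency, η_max = 1 − T_C/T_H = 1 − 307.00/791.00 = 0.6119.
W_max = η_max · Q_H = 0.6119 × 36.7 = 22.5 kJ.

W_max ≈ 22.5 kJ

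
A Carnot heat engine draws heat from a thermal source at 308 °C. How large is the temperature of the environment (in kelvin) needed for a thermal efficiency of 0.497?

T_C ≈ 292 K

T_H = 308 °C → 308 + 273.15 = 581.15 K.
From η = 1 − T_C/T_H, T_C = T_H·(1 − η) = 581.15 × (1 − 0.497) = 292 K.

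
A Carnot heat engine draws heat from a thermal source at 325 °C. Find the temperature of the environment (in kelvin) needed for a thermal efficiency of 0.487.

T_C ≈ 307 K

T_H = 325 °C → 325 + 273.15 = 598.15 K.
From η = 1 − T_C/T_H, T_C = T_H·(1 − η) = 598.15 × (1 − 0.487) = 307 K.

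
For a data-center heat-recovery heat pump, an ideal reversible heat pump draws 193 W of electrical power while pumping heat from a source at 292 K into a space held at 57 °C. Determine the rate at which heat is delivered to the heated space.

T_H = 57 °C → 57 + 273.15 = 330.15 K.
Reversible heating COP: COP_HP = T_H/(T_H − T_C) = 330.15/38.15 = 8.6540.
Q_H = COP_HP · W = 8.6540 × 193 = 1670 W.

Q̇_H ≈ 1670 W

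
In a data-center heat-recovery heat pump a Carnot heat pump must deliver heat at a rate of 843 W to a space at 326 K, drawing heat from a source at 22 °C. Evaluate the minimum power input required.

T_C = 22 °C → 22 + 273.15 = 295.15 K.
The Carnot heat-pump COP is COP_HP = T_H/(T_H − T_C) = 326.00/30.85 = 10.5673.
W = Q_H/COP_HP = 843/10.5673 = 79.77 W.

Ẇ_in ≈ 79.77 W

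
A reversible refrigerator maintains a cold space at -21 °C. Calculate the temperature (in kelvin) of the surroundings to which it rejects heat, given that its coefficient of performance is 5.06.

T_C = -21 °C → -21 + 273.15 = 252.15 K.
COP_R = T_C/(T_H − T_C) ⇒ T_H = T_C·(1 + 1/COP_R) = 252.15 × (1 + 1/5.06) = 302 K.

T_H ≈ 302 K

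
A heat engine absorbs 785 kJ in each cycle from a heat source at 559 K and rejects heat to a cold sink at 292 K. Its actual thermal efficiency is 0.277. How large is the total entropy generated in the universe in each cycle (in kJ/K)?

ΔS_univ ≈ 0.539 kJ/K

W = η·Q_H = 0.277 × 785 = 217.4 kJ, so Q_C = Q_H − W = 567.6 kJ.
The hot reservoir loses entropy Q_H/T_H = 785/559.00 = 1.404 kJ/K; the cold reservoir gains Q_C/T_C = 567.6/292.00 = 1.944 kJ/K.
ΔS_univ = −Q_H/T_H + Q_C/T_C = 0.539 kJ/K (> 0, since η = 0.277 < η_Carnot = 0.478).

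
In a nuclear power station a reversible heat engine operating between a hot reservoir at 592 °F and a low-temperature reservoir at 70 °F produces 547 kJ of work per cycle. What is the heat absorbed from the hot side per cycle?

Q_H ≈ 1100 kJ

T_H = 592 °F → (592 − 32) × 5/9 = 311.11 °C = 584.26 K.
T_C = 70 °F → (70 − 32) × 5/9 = 21.11 °C = 294.26 K.
η_rev = 1 − T_C/T_H = 1 − 294.26/584.26 = 0.4964.
Q_H = W/η = 547/0.4964 = 1100 kJ.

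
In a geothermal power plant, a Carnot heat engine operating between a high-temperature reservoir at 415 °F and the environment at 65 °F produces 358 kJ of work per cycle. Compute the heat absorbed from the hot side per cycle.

T_H = 415 °F → (415 − 32) × 5/9 = 212.78 °C = 485.93 K.
T_C = 65 °F → (65 − 32) × 5/9 = 18.33 °C = 291.48 K.
The Carnot efficiency is η = 1 − T_C/T_H = 1 − 291.48/485.93 = 0.4002.
Q_H = W/η = 358/0.4002 = 895 kJ.

Q_H ≈ 895 kJ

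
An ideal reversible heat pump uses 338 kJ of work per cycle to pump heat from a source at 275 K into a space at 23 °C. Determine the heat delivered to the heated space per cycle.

T_H = 23 °C → 23 + 273.15 = 296.15 K.
For a reversible heat pump, COP_HP = T_H/(T_H − T_C) = 296.15/21.15 = 14.0024.
Q_H = COP_HP · W = 14.0024 × 338 = 4730 kJ.

Q_H ≈ 4730 kJ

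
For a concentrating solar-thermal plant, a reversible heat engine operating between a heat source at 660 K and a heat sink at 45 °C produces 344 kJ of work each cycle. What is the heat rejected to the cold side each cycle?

Q_C ≈ 320 kJ

T_C = 45 °C → 45 + 273.15 = 318.15 K.
Since the cycle is reversible, η = 1 − T_C/T_H = 1 − 318.15/660.00 = 0.5180.
Since Q_C/Q_H = T_C/T_H and Q_H = W/η, Q_C = W·T_C/(T_H − T_C) = 344 × 318.15/341.85 = 320 kJ.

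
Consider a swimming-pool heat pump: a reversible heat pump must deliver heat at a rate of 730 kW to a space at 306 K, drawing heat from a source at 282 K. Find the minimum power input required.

Reversible heating COP: COP_HP = T_H/(T_H − T_C) = 306.00/24.00 = 12.7500.
W = Q_H/COP_HP = 730/12.7500 = 57.3 kW.

Ẇ_in ≈ 57.3 kW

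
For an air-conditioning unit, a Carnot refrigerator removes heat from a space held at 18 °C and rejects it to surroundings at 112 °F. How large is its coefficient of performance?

T_H = 112 °F → (112 − 32) × 5/9 = 44.44 °C = 317.59 K.
T_C = 18 °C → 18 + 273.15 = 291.15 K.
COP_R = T_C/(T_H − T_C) = 291.15/(317.59 − 291.15) = 11.0.

COP_R ≈ 11.0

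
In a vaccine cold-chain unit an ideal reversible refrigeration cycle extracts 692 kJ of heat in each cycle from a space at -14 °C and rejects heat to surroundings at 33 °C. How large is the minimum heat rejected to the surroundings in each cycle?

Q_H ≈ 817.5 kJ

T_H = 33 °C → 33 + 273.15 = 306.15 K.
T_C = -14 °C → -14 + 273.15 = 259.15 K.
For a reversible cycle Q_H/Q_C = T_H/T_C, so Q_H = Q_C·T_H/T_C = 692 × 306.15/259.15 = 817.5 kJ.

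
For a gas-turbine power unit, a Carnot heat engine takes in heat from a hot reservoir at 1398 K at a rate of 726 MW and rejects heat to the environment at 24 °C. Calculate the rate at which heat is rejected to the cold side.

T_C = 24 °C → 24 + 273.15 = 297.15 K.
The Carnot efficiency is η = 1 − T_C/T_H = 1 − 297.15/1398.00 = 0.7874.
For a reversible cycle Q_C/Q_H = T_C/T_H, so Q_C = 726 × 297.15/1398.00 = 154 MW.

Q̇_C ≈ 154 MW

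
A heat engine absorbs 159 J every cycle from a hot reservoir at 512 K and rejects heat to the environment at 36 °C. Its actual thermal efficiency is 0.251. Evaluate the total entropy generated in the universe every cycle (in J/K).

ΔS_univ ≈ 0.0747 J/K

T_C = 36 °C → 36 + 273.15 = 309.15 K.
W = η·Q_H = 0.251 × 159 = 39.91 J, so Q_C = Q_H − W = 119.1 J.
Reservoir entropy changes: ΔS_H = −Q_H/T_H = −159/512.00 = -0.3105 J/K and ΔS_C = +Q_C/T_C = 119.1/309.15 = 0.3852 J/K.
ΔS_univ = −Q_H/T_H + Q_C/T_C = 0.0747 J/K (> 0, since η = 0.251 < η_Carnot = 0.396).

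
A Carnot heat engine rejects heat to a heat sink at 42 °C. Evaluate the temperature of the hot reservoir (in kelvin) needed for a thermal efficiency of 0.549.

T_H ≈ 698.8 K

T_C = 42 °C → 42 + 273.15 = 315.15 K.
From η = 1 − T_C/T_H, solving for T_H gives T_H = T_C/(1 − η) = 315.15/(1 − 0.549) = 698.8 K.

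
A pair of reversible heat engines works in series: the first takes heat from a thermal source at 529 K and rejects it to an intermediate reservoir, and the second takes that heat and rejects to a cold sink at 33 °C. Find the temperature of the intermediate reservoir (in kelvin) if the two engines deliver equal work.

T_C = 33 °C → 33 + 273.15 = 306.15 K.
For reversible stages Q_m = Q_H·(T_m/T_H). Setting W₁ = Q_H(1 − T_m/T_H) equal to W₂ = Q_m(1 − T_C/T_m) = Q_H·(T_m − T_C)/T_H gives T_H − T_m = T_m − T_C, so T_m = (T_H + T_C)/2 = (529.00 + 306.15)/2 = 417.6 K.

T_m ≈ 417.6 K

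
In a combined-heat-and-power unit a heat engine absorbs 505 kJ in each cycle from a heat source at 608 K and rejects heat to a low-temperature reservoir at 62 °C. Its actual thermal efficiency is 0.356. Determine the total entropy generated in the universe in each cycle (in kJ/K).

T_C = 62 °C → 62 + 273.15 = 335.15 K.
W = η·Q_H = 0.356 × 505 = 179.8 kJ, so Q_C = Q_H − W = 325.2 kJ.
Entropy balance on the reservoirs: −Q_H/T_H = -0.8306 kJ/K, +Q_C/T_C = 0.9704 kJ/K.
ΔS_univ = −Q_H/T_H + Q_C/T_C = 0.140 kJ/K (> 0, since η = 0.356 < η_Carnot = 0.449).

ΔS_univ ≈ 0.140 kJ/K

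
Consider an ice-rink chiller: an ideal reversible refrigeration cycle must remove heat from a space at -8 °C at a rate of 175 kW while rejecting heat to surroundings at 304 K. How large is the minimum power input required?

T_C = -8 °C → -8 + 273.15 = 265.15 K.
The reversible coefficient of performance is COP_R = T_C/(T_H − T_C) = 265.15/38.85 = 6.8250.
W = Q_C/COP_R = 175/6.8250 = 25.64 kW.

Ẇ_in ≈ 25.64 kW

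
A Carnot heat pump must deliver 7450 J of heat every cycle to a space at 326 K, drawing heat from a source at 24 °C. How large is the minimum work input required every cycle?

W_in ≈ 659.3 J

T_C = 24 °C → 24 + 273.15 = 297.15 K.
For a reversible heat pump, COP_HP = T_H/(T_H − T_C) = 326.00/28.85 = 11.2998.
W = Q_H/COP_HP = 7450/11.2998 = 659.3 J.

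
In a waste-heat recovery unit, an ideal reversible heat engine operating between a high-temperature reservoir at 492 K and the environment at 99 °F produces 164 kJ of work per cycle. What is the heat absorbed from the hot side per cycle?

Q_H ≈ 444.2 kJ

T_C = 99 °F → (99 − 32) × 5/9 = 37.22 °C = 310.37 K.
Carnot efficiency: η = 1 − T_C/T_H = 1 − 310.37/492.00 = 0.3692.
Q_H = W/η = 164/0.3692 = 444.2 kJ.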